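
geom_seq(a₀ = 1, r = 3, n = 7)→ [1, 3, 9, 27, 81, 243, 729]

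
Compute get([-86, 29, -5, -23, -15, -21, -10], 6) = -10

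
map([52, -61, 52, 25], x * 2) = [104, -122, 104, 50]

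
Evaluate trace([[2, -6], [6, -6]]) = -4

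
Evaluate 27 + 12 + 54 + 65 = 158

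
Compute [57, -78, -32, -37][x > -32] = keep x where x > -32: 57✓, -78✗, -32✗, -37✗
= [57]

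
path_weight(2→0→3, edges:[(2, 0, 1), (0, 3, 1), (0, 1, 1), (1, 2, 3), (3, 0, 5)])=w(2→0)=1 + w(0→3)=1
= 2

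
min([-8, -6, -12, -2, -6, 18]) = -12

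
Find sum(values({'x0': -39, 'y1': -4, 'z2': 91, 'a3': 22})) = 70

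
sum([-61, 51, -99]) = (-61) + 51 + (-99)
= -109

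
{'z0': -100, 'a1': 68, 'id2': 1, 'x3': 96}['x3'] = 96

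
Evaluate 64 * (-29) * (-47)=87232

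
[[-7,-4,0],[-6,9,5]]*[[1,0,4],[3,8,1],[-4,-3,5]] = [[-19, -32, -32], [1, 57, 10]]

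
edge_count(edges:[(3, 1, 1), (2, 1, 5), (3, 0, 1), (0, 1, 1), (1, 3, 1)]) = 5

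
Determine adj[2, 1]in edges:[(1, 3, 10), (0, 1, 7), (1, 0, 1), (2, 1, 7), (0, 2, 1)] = 7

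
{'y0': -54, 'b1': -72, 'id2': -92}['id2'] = -92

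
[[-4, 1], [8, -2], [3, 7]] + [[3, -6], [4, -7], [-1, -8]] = [[-1, -5], [12, -9], [2, -1]]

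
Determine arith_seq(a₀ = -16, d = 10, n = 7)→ [-16, -6, 4, 14, 24, 34, 44]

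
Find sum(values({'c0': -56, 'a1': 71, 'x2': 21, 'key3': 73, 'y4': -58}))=(-56) + 71 + 21 + 73 + (-58)
= 51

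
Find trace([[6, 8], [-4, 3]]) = diagonal: 6 + 3
= 9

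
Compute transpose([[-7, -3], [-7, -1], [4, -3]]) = [[-7, -7, 4], [-3, -1, -3]]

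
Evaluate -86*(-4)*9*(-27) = -83592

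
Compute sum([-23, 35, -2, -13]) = -3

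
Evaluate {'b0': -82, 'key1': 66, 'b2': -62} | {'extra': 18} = {'b0': -82, 'key1': 66, 'b2': -62, 'extra': 18}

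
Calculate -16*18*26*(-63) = 471744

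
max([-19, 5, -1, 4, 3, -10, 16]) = 16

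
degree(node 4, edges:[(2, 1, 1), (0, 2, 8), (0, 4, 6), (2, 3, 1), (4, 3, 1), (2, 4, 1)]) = incident: (0,4), (4,3), (2,4)
= 3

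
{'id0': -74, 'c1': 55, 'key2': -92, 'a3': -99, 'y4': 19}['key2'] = -92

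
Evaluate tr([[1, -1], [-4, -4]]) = diagonal: 1 + (-4)
= -3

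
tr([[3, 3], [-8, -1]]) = diagonal: 3 + (-1)
= 2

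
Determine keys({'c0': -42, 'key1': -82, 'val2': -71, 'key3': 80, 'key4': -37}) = ['c0', 'key1', 'val2', 'key3', 'key4']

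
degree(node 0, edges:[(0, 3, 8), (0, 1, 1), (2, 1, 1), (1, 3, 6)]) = 2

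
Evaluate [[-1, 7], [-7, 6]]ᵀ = [[-1, -7], [7, 6]]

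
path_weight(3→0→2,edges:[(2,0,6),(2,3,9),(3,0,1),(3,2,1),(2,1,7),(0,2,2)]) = 3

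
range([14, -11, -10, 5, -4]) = 25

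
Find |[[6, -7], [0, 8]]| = 48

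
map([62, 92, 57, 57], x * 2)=62*2=124, 92*2=184, 57*2=114, 57*2=114
= [124, 184, 114, 114]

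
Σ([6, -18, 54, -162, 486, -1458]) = -1092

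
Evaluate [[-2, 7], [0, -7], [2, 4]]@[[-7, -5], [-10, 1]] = [[-56, 17], [70, -7], [-54, -6]]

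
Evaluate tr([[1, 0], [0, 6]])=7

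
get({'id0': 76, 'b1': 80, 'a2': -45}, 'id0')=76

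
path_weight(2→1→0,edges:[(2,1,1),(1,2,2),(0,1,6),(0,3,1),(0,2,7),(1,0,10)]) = w(2→1)=1 + w(1→0)=10
= 11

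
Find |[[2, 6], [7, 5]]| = -32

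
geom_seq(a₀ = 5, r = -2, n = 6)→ [5, -10, 20, -40, 80, -160]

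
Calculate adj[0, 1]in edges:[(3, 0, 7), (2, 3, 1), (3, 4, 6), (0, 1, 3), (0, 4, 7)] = 3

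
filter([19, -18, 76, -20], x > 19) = [76]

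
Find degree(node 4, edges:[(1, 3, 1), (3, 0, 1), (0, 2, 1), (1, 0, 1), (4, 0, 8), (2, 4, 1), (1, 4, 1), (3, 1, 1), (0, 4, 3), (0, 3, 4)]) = 4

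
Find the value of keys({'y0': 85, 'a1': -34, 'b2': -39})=['y0', 'a1', 'b2']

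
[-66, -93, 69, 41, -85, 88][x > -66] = [69, 41, 88]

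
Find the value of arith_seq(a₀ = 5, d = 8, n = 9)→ a_0 = 5 + 0*8 = 5
a_1 = 5 + 1*8 = 13
a_2 = 5 + 2*8 = 21
...
= [5, 13, 21, 29, 37, 45, 53, 61, 69]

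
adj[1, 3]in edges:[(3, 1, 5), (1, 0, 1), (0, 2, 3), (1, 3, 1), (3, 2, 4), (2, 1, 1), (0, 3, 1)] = 1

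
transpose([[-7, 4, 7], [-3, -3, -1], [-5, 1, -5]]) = [[-7, -3, -5], [4, -3, 1], [7, -1, -5]]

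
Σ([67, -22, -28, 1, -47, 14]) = 67 + (-22) + (-28) + 1 + (-47) + 14
= -15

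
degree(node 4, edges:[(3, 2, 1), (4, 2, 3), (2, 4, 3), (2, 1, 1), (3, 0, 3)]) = incident: (4,2), (2,4)
= 2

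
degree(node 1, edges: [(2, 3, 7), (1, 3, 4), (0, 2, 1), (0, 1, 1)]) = incident: (1,3), (0,1)
= 2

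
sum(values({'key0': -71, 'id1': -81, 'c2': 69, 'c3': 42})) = (-71) + (-81) + 69 + 42
= -41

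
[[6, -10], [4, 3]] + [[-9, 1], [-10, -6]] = [[-3, -9], [-6, -3]]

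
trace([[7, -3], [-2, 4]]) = diagonal: 7 + 4
= 11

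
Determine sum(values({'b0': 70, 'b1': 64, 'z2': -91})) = 70 + 64 + (-91)
= 43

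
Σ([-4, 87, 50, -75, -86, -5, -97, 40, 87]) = -3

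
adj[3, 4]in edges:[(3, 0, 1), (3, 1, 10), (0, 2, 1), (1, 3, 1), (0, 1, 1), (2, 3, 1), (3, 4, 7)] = 7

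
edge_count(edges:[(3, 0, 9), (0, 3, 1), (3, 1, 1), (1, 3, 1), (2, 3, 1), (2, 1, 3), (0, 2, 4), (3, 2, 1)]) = 8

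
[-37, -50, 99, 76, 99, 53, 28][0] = -37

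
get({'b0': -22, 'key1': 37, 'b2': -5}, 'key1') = 37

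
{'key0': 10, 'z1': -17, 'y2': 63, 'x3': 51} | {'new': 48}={'key0': 10, 'z1': -17, 'y2': 63, 'x3': 51, 'new': 48}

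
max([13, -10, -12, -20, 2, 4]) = 13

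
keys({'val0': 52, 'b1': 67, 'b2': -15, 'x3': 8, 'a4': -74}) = ['val0', 'b1', 'b2', 'x3', 'a4']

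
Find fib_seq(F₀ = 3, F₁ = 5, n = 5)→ F_2 = F_1 + F_0 = 8
F_3 = F_2 + F_1 = 13
F_4 = F_3 + F_2 = 21
= [3, 5, 8, 13, 21]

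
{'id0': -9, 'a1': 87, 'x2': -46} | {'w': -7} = {'id0': -9, 'a1': 87, 'x2': -46, 'w': -7}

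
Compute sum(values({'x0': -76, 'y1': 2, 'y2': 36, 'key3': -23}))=(-76) + 2 + 36 + (-23)
= -61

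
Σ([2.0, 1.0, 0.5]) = 2.0 + 1.0 + 0.5
= 3.5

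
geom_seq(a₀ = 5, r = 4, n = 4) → [5, 20, 80, 320]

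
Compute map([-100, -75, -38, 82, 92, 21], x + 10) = [-90, -65, -28, 92, 102, 31]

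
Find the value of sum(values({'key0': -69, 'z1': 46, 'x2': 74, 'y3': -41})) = 10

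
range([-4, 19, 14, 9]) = 23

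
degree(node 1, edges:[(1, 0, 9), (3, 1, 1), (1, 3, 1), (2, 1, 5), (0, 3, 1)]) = incident: (1,0), (3,1), (1,3), (2,1)
= 4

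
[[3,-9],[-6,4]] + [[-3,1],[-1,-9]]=[[0, -8], [-7, -5]]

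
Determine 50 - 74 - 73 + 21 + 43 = -33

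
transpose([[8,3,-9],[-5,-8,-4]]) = [[8, -5], [3, -8], [-9, -4]]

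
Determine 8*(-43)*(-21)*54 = 390096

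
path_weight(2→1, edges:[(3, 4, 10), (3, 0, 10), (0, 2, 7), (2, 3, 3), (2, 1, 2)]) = w(2→1)=2
= 2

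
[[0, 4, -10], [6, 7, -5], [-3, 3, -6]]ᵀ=[[0, 6, -3], [4, 7, 3], [-10, -5, -6]]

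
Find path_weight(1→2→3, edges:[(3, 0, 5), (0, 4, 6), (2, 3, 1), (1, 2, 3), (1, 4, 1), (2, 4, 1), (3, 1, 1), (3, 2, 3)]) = 4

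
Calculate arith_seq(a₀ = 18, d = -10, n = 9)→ a_0 = 18 + 0*-10 = 18
a_1 = 18 + 1*-10 = 8
a_2 = 18 + 2*-10 = -2
...
= [18, 8, -2, -12, -22, -32, -42, -52, -62]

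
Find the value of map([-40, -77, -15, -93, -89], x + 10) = -40+10=-30, -77+10=-67, -15+10=-5, -93+10=-83, -89+10=-79
= [-30, -67, -5, -83, -79]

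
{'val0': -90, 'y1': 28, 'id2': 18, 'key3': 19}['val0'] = -90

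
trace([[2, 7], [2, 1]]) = diagonal: 2 + 1
= 3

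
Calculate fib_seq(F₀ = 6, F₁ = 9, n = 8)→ F_2 = F_1 + F_0 = 15
F_3 = F_2 + F_1 = 24
F_4 = F_3 + F_2 = 39
...
= [6, 9, 15, 24, 39, 63, 102, 165]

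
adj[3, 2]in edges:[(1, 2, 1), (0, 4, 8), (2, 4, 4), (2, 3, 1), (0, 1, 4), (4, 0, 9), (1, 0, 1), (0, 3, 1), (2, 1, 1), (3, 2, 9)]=9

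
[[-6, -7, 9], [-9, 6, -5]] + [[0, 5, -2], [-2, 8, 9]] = [[-6, -2, 7], [-11, 14, 4]]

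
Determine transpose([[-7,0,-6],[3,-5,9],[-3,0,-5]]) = [[-7, 3, -3], [0, -5, 0], [-6, 9, -5]]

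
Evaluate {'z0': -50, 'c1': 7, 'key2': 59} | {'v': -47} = {'z0': -50, 'c1': 7, 'key2': 59, 'v': -47}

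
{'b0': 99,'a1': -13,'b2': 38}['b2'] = 38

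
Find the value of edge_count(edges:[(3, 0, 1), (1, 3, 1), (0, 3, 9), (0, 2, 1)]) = 4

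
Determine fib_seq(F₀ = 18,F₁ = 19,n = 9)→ [18, 19, 37, 56, 93, 149, 242, 391, 633]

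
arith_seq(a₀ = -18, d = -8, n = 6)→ [-18, -26, -34, -42, -50, -58]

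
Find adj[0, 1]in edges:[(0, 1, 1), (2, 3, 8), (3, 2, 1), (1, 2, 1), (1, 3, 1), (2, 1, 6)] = 1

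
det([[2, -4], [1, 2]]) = (2)*(2) - (-4)*(1)
= 8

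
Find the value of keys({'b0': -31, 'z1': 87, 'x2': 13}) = ['b0', 'z1', 'x2']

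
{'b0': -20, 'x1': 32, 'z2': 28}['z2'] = 28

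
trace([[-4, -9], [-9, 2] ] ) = -2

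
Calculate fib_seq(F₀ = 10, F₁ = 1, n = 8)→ [10, 1, 11, 12, 23, 35, 58, 93]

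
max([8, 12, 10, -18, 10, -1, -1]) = 12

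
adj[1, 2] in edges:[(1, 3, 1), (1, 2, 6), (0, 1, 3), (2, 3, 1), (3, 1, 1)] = 6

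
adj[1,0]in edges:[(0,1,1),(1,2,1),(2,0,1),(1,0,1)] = 1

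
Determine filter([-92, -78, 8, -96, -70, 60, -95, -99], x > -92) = [-78, 8, -70, 60]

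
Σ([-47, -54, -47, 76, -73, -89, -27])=-261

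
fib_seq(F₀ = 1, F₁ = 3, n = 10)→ [1, 3, 4, 7, 11, 18, 29, 47, 76, 123]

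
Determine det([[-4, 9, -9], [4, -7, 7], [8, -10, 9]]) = (1)*(-4)*det([[-7, 7], [-10, 9]]) + (-1)*(9)*det([[4, 7], [8, 9]]) + (1)*(-9)*det([[4, -7], [8, -10]])
= -28 + 180 + -144
= 8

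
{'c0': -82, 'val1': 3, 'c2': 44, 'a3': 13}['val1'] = 3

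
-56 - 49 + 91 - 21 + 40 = 5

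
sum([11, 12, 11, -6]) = 28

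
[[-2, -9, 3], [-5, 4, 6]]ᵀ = [[-2, -5], [-9, 4], [3, 6]]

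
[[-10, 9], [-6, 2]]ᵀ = [[-10, -6], [9, 2]]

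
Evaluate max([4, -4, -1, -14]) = 4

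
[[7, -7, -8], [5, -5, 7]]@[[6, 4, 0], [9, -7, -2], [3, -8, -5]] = C[0][0] = (7)*(6) + (-7)*(9) + (-8)*(3) = -45
C[0][1] = (7)*(4) + (-7)*(-7) + (-8)*(-8) = 141
C[0][2] = (7)*(0) + (-7)*(-2) + (-8)*(-5) = 54
C[1][0] = (5)*(6) + (-5)*(9) + (7)*(3) = 6
C[1][1] = (5)*(4) + (-5)*(-7) + (7)*(-8) = -1
C[1][2] = (5)*(0) + (-5)*(-2) + (7)*(-5) = -25
= [[-45, 141, 54], [6, -1, -25]]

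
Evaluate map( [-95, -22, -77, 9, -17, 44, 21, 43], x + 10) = [-85, -12, -67, 19, -7, 54, 31, 53]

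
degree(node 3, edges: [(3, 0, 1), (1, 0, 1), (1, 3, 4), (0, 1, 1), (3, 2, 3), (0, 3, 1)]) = 4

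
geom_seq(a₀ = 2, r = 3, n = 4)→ [2, 6, 18, 54]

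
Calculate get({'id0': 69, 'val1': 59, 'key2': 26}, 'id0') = 69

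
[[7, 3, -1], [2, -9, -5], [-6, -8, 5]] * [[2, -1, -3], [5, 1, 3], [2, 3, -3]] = C[0][0] = (7)*(2) + (3)*(5) + (-1)*(2) = 27
C[0][1] = (7)*(-1) + (3)*(1) + (-1)*(3) = -7
C[0][2] = (7)*(-3) + (3)*(3) + (-1)*(-3) = -9
C[1][0] = (2)*(2) + (-9)*(5) + (-5)*(2) = -51
C[1][1] = (2)*(-1) + (-9)*(1) + (-5)*(3) = -26
C[1][2] = (2)*(-3) + (-9)*(3) + (-5)*(-3) = -18
... (3 more cells)
= [[27, -7, -9], [-51, -26, -18], [-42, 13, -21]]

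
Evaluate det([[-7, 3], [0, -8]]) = (-7)*(-8) - (3)*(0)
= 56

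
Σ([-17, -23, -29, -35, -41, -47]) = (-17) + (-23) + (-29) + (-35) + (-41) + (-47)
= -192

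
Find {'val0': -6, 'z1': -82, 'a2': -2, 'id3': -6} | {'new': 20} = {'val0': -6, 'z1': -82, 'a2': -2, 'id3': -6, 'new': 20}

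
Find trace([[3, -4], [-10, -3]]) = diagonal: 3 + (-3)
= 0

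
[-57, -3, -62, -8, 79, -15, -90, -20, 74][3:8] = [-8, 79, -15, -90, -20]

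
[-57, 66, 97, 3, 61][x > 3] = keep x where x > 3: -57✗, 66✓, 97✓, 3✗, 61✓
= [66, 97, 61]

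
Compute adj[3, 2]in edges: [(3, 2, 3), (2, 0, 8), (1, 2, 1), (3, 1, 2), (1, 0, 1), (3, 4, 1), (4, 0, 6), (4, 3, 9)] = 3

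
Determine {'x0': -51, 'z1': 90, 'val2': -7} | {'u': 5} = {'x0': -51, 'z1': 90, 'val2': -7, 'u': 5}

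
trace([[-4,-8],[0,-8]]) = diagonal: (-4) + (-8)
= -12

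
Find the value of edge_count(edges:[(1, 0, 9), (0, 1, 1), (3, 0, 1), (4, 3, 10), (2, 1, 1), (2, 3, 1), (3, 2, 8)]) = 7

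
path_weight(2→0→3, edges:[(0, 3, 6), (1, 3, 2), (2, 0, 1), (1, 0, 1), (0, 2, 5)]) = w(2→0)=1 + w(0→3)=6
= 7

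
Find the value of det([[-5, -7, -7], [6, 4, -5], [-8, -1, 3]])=(1)*(-5)*det([[4, -5], [-1, 3]]) + (-1)*(-7)*det([[6, -5], [-8, 3]]) + (1)*(-7)*det([[6, 4], [-8, -1]])
= -35 + -154 + -182
= -371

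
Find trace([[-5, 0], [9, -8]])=-13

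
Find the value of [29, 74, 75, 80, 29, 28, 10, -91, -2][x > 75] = keep x where x > 75: 29✗, 74✗, 75✗, 80✓, 29✗, 28✗, 10✗, -91✗, -2✗
= [80]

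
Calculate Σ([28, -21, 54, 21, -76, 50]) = 56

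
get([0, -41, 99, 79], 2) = 99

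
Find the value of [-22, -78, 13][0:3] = [-22, -78, 13]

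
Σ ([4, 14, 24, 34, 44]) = 120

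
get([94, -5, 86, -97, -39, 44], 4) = -39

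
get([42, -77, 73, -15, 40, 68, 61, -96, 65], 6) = 61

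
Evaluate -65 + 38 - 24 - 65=-116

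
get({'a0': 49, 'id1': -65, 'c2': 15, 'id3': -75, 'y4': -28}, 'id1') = -65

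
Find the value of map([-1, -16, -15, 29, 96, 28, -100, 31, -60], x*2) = -1*2=-2, -16*2=-32, -15*2=-30, 29*2=58, 96*2=192, 28*2=56, -100*2=-200, 31*2=62, -60*2=-120
= [-2, -32, -30, 58, 192, 56, -200, 62, -120]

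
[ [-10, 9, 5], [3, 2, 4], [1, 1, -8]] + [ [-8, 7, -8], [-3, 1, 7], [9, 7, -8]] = [[-18, 16, -3], [0, 3, 11], [10, 8, -16]]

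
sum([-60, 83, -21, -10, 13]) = 5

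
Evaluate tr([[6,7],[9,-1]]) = 5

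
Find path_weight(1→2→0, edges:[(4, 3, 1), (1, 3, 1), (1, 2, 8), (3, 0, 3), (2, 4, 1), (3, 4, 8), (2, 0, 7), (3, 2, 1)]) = w(1→2)=8 + w(2→0)=7
= 15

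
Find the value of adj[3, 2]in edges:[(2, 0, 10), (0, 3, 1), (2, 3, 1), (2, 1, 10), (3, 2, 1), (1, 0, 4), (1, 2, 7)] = 1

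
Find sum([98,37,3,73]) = 98 + 37 + 3 + 73
= 211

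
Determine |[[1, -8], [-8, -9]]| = -73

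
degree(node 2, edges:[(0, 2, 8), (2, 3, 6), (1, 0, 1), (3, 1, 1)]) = 2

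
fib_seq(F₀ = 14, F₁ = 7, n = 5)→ F_2 = F_1 + F_0 = 21
F_3 = F_2 + F_1 = 28
F_4 = F_3 + F_2 = 49
= [14, 7, 21, 28, 49]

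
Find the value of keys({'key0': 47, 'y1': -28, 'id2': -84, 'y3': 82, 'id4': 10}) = ['key0', 'y1', 'id2', 'y3', 'id4']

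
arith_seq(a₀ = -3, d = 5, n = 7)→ a_0 = -3 + 0*5 = -3
a_1 = -3 + 1*5 = 2
a_2 = -3 + 2*5 = 7
...
= [-3, 2, 7, 12, 17, 22, 27]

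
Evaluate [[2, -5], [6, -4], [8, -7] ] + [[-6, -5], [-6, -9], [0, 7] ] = [[-4, -10], [0, -13], [8, 0]]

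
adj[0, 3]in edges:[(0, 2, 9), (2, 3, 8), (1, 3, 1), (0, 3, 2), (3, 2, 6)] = 2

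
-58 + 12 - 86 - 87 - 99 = -318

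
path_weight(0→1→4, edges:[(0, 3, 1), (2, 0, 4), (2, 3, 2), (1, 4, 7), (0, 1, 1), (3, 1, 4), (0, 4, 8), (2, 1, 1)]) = w(0→1)=1 + w(1→4)=7
= 8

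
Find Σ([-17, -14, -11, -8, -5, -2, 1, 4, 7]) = -45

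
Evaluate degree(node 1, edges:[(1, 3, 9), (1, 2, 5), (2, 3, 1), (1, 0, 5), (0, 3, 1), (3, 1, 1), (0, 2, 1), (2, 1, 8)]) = 5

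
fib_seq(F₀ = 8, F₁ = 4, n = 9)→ F_2 = F_1 + F_0 = 12
F_3 = F_2 + F_1 = 16
F_4 = F_3 + F_2 = 28
...
= [8, 4, 12, 16, 28, 44, 72, 116, 188]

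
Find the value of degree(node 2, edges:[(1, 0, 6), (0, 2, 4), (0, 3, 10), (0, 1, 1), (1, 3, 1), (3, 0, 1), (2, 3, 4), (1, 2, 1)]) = 3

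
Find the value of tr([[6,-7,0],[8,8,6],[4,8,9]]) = 23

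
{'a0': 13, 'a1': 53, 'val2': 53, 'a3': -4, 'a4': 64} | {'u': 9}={'a0': 13, 'a1': 53, 'val2': 53, 'a3': -4, 'a4': 64, 'u': 9}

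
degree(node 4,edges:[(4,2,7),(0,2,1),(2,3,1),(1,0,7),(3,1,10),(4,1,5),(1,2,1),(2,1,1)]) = 2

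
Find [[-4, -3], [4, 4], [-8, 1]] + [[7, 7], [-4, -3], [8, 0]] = [[3, 4], [0, 1], [0, 1]]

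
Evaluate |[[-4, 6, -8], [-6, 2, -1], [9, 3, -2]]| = (1)*(-4)*det([[2, -1], [3, -2]]) + (-1)*(6)*det([[-6, -1], [9, -2]]) + (1)*(-8)*det([[-6, 2], [9, 3]])
= 4 + -126 + 288
= 166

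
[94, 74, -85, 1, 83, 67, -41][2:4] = [-85, 1]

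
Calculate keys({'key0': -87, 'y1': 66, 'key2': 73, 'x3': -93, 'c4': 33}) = ['key0', 'y1', 'key2', 'x3', 'c4']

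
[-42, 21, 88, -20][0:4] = [-42, 21, 88, -20]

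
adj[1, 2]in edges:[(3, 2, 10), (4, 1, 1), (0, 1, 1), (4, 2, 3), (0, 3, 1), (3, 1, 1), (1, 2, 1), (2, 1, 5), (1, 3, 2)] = 1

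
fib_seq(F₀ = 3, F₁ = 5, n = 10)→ [3, 5, 8, 13, 21, 34, 55, 89, 144, 233]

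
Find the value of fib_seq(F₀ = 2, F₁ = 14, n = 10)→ F_2 = F_1 + F_0 = 16
F_3 = F_2 + F_1 = 30
F_4 = F_3 + F_2 = 46
...
= [2, 14, 16, 30, 46, 76, 122, 198, 320, 518]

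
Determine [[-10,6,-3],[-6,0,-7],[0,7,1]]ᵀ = [[-10, -6, 0], [6, 0, 7], [-3, -7, 1]]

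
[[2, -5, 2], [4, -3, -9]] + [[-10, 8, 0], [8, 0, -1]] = [[-8, 3, 2], [12, -3, -10]]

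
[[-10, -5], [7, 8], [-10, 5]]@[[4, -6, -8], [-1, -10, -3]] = [[-35, 110, 95], [20, -122, -80], [-45, 10, 65]]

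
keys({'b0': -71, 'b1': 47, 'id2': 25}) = ['b0', 'b1', 'id2']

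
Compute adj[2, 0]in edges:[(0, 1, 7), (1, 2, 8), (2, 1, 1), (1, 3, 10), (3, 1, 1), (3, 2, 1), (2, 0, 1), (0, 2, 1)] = 1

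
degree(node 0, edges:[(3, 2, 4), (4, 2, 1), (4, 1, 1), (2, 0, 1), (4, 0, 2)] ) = 2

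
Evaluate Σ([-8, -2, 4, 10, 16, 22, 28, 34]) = 104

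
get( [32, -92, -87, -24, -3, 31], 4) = -3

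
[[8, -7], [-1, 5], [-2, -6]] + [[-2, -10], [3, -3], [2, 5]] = [[6, -17], [2, 2], [0, -1]]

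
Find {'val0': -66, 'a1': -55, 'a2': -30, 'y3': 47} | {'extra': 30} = {'val0': -66, 'a1': -55, 'a2': -30, 'y3': 47, 'extra': 30}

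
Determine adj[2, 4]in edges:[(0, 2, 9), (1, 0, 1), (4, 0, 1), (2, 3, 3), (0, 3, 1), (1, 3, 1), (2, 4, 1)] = 1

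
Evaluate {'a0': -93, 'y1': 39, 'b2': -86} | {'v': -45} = {'a0': -93, 'y1': 39, 'b2': -86, 'v': -45}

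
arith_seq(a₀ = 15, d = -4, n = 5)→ a_0 = 15 + 0*-4 = 15
a_1 = 15 + 1*-4 = 11
a_2 = 15 + 2*-4 = 7
...
= [15, 11, 7, 3, -1]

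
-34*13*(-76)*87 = 2922504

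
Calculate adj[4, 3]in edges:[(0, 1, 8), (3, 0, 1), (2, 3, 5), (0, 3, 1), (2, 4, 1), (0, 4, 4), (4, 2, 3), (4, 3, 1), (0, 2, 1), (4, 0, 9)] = 1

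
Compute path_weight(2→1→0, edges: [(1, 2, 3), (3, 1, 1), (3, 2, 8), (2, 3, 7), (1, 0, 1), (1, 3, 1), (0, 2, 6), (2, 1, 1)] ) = 2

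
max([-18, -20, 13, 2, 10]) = 13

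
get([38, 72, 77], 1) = 72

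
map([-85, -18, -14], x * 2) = -85*2=-170, -18*2=-36, -14*2=-28
= [-170, -36, -28]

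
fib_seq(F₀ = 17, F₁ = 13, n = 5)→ [17, 13, 30, 43, 73]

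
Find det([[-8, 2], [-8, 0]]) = 16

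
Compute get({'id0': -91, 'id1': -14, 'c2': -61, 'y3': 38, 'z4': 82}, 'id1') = -14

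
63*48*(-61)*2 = -368928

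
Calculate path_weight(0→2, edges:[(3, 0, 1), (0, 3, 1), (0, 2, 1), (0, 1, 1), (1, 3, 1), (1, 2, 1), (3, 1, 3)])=1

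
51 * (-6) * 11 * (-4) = 13464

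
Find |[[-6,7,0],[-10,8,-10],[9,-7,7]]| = (1)*(-6)*det([[8, -10], [-7, 7]]) + (-1)*(7)*det([[-10, -10], [9, 7]]) + (1)*(0)*det([[-10, 8], [9, -7]])
= 84 + -140 + 0
= -56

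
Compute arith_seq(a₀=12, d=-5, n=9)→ [12, 7, 2, -3, -8, -13, -18, -23, -28]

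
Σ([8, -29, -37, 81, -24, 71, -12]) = 58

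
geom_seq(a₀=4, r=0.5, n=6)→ [4.0, 2.0, 1.0, 0.5, 0.25, 0.125]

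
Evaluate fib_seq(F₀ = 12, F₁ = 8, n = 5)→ [12, 8, 20, 28, 48]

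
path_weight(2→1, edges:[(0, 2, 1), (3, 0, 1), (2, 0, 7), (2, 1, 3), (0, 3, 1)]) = w(2→1)=3
= 3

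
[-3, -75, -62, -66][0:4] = [-3, -75, -62, -66]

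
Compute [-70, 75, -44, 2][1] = 75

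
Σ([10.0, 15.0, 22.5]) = 10.0 + 15.0 + 22.5
= 47.5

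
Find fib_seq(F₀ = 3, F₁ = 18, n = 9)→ F_2 = F_1 + F_0 = 21
F_3 = F_2 + F_1 = 39
F_4 = F_3 + F_2 = 60
...
= [3, 18, 21, 39, 60, 99, 159, 258, 417]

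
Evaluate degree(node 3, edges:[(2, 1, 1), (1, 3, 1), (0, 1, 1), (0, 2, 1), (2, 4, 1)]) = incident: (1,3)
= 1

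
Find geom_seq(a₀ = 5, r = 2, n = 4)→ a_0 = 5*2^0 = 5
a_1 = 5*2^1 = 10
a_2 = 5*2^2 = 20
...
= [5, 10, 20, 40]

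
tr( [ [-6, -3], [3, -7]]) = -13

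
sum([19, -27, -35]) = -43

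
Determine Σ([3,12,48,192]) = 255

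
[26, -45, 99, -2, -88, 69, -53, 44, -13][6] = -53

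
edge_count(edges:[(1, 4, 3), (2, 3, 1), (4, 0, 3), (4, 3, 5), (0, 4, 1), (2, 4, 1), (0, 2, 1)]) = 7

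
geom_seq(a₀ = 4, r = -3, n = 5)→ a_0 = 4*(-3)^0 = 4
a_1 = 4*(-3)^1 = -12
a_2 = 4*(-3)^2 = 36
...
= [4, -12, 36, -108, 324]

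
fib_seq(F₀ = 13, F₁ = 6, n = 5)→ F_2 = F_1 + F_0 = 19
F_3 = F_2 + F_1 = 25
F_4 = F_3 + F_2 = 44
= [13, 6, 19, 25, 44]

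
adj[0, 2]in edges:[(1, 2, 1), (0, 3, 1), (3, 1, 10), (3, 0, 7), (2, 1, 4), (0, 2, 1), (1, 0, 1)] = 1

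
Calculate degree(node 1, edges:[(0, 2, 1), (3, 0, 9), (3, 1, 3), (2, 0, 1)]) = 1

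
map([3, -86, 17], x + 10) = [13, -76, 27]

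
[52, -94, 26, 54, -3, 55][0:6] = [52, -94, 26, 54, -3, 55]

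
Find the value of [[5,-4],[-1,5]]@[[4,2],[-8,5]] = [[52, -10], [-44, 23]]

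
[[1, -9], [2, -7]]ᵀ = [[1, 2], [-9, -7]]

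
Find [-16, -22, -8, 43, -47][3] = 43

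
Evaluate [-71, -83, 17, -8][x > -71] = keep x where x > -71: -71✗, -83✗, 17✓, -8✓
= [17, -8]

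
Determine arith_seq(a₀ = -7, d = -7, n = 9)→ a_0 = -7 + 0*-7 = -7
a_1 = -7 + 1*-7 = -14
a_2 = -7 + 2*-7 = -21
...
= [-7, -14, -21, -28, -35, -42, -49, -56, -63]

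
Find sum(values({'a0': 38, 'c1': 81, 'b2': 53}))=172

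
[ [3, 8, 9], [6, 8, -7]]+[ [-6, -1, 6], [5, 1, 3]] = [[-3, 7, 15], [11, 9, -4]]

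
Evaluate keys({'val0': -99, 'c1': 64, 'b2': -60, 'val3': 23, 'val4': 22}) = ['val0', 'c1', 'b2', 'val3', 'val4']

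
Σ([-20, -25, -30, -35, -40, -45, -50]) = (-20) + (-25) + (-30) + (-35) + (-40) + (-45) + (-50)
= -245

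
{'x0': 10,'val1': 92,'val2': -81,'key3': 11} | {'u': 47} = {'x0': 10, 'val1': 92, 'val2': -81, 'key3': 11, 'u': 47}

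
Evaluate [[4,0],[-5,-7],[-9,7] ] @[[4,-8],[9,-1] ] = C[0][0] = (4)*(4) + (0)*(9) = 16
C[0][1] = (4)*(-8) + (0)*(-1) = -32
C[1][0] = (-5)*(4) + (-7)*(9) = -83
C[1][1] = (-5)*(-8) + (-7)*(-1) = 47
C[2][0] = (-9)*(4) + (7)*(9) = 27
C[2][1] = (-9)*(-8) + (7)*(-1) = 65
= [[16, -32], [-83, 47], [27, 65]]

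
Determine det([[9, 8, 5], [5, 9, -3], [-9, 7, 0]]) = 985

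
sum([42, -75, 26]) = -7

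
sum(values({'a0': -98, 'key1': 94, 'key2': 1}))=-3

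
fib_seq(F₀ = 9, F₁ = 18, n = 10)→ [9, 18, 27, 45, 72, 117, 189, 306, 495, 801]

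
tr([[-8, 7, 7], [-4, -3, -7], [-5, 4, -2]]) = diagonal: (-8) + (-3) + (-2)
= -13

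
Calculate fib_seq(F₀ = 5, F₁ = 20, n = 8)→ [5, 20, 25, 45, 70, 115, 185, 300]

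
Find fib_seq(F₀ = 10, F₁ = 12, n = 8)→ [10, 12, 22, 34, 56, 90, 146, 236]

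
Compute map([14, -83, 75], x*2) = 14*2=28, -83*2=-166, 75*2=150
= [28, -166, 150]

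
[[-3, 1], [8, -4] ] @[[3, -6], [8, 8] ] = C[0][0] = (-3)*(3) + (1)*(8) = -1
C[0][1] = (-3)*(-6) + (1)*(8) = 26
C[1][0] = (8)*(3) + (-4)*(8) = -8
C[1][1] = (8)*(-6) + (-4)*(8) = -80
= [[-1, 26], [-8, -80]]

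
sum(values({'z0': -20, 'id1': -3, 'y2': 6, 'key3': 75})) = (-20) + (-3) + 6 + 75
= 58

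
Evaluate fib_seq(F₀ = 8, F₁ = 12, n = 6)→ F_2 = F_1 + F_0 = 20
F_3 = F_2 + F_1 = 32
F_4 = F_3 + F_2 = 52
...
= [8, 12, 20, 32, 52, 84]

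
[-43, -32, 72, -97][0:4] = [-43, -32, 72, -97]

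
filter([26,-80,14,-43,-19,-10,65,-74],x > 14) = [26, 65]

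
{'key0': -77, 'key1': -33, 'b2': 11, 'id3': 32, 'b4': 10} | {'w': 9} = {'key0': -77, 'key1': -33, 'b2': 11, 'id3': 32, 'b4': 10, 'w': 9}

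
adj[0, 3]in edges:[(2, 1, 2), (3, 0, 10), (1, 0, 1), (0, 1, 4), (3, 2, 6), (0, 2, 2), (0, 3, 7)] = 7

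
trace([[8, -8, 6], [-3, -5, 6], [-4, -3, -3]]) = diagonal: 8 + (-5) + (-3)
= 0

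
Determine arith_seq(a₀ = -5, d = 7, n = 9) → a_0 = -5 + 0*7 = -5
a_1 = -5 + 1*7 = 2
a_2 = -5 + 2*7 = 9
...
= [-5, 2, 9, 16, 23, 30, 37, 44, 51]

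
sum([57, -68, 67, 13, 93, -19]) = 143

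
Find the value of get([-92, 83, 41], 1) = 83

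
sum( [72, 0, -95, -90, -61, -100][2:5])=-246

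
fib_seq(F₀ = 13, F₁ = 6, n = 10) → F_2 = F_1 + F_0 = 19
F_3 = F_2 + F_1 = 25
F_4 = F_3 + F_2 = 44
...
= [13, 6, 19, 25, 44, 69, 113, 182, 295, 477]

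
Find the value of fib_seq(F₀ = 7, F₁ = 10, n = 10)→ F_2 = F_1 + F_0 = 17
F_3 = F_2 + F_1 = 27
F_4 = F_3 + F_2 = 44
...
= [7, 10, 17, 27, 44, 71, 115, 186, 301, 487]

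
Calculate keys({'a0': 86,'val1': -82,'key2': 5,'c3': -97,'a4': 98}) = ['a0', 'val1', 'key2', 'c3', 'a4']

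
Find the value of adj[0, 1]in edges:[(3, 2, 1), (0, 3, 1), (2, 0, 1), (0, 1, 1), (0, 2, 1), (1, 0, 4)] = 1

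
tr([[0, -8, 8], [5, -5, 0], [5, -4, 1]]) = diagonal: 0 + (-5) + 1
= -4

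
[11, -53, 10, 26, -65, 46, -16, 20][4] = -65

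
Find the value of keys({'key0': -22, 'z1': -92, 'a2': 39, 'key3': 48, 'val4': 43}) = ['key0', 'z1', 'a2', 'key3', 'val4']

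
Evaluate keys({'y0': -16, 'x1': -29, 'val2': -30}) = ['y0', 'x1', 'val2']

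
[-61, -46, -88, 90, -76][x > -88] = keep x where x > -88: -61✓, -46✓, -88✗, 90✓, -76✓
= [-61, -46, 90, -76]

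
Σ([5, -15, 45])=5 + -15 + 45
= 35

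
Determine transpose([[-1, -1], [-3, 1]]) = [[-1, -3], [-1, 1]]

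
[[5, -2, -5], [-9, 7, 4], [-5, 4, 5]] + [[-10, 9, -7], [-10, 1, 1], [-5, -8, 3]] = [[-5, 7, -12], [-19, 8, 5], [-10, -4, 8]]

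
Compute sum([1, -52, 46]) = -5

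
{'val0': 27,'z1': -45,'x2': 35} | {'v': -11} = {'val0': 27, 'z1': -45, 'x2': 35, 'v': -11}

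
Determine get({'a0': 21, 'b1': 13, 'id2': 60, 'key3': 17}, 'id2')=60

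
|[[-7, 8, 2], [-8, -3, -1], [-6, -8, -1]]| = (1)*(-7)*det([[-3, -1], [-8, -1]]) + (-1)*(8)*det([[-8, -1], [-6, -1]]) + (1)*(2)*det([[-8, -3], [-6, -8]])
= 35 + -16 + 92
= 111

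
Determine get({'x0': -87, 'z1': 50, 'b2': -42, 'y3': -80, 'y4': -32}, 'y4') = -32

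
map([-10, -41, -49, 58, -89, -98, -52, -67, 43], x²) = (-10)²=100, (-41)²=1681, (-49)²=2401, (58)²=3364, (-89)²=7921, (-98)²=9604, (-52)²=2704, (-67)²=4489, (43)²=1849
= [100, 1681, 2401, 3364, 7921, 9604, 2704, 4489, 1849]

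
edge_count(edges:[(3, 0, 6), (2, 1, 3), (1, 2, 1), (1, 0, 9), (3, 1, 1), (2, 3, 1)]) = 6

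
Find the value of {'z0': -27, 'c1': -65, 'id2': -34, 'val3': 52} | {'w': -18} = {'z0': -27, 'c1': -65, 'id2': -34, 'val3': 52, 'w': -18}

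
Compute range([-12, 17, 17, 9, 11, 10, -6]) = 29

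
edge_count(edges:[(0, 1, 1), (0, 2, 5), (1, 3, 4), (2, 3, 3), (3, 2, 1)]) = 5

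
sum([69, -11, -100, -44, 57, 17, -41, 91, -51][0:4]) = -86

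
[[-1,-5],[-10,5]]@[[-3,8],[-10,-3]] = C[0][0] = (-1)*(-3) + (-5)*(-10) = 53
C[0][1] = (-1)*(8) + (-5)*(-3) = 7
C[1][0] = (-10)*(-3) + (5)*(-10) = -20
C[1][1] = (-10)*(8) + (5)*(-3) = -95
= [[53, 7], [-20, -95]]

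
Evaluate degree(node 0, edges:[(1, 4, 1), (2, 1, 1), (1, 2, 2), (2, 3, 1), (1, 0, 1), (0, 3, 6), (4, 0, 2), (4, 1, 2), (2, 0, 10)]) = 4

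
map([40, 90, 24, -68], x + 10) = [50, 100, 34, -58]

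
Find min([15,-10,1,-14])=-14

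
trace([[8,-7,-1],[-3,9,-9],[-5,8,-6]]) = 11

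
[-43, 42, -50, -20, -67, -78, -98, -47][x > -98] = [-43, 42, -50, -20, -67, -78, -47]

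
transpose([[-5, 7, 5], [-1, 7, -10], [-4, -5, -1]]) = [[-5, -1, -4], [7, 7, -5], [5, -10, -1]]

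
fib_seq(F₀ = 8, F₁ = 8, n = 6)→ [8, 8, 16, 24, 40, 64]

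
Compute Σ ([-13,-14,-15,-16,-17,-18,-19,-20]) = -132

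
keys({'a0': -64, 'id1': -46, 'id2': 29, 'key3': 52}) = ['a0', 'id1', 'id2', 'key3']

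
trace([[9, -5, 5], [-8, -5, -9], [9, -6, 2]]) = 6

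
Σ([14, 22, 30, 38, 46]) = 14 + 22 + 30 + 38 + 46
= 150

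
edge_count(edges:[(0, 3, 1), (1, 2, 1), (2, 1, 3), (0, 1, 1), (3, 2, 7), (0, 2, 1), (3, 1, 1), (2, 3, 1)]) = 8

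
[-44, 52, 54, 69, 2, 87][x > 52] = keep x where x > 52: -44✗, 52✗, 54✓, 69✓, 2✗, 87✓
= [54, 69, 87]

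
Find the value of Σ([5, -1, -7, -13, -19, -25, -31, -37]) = 5 + (-1) + (-7) + (-13) + (-19) + (-25) + (-31) + (-37)
= -128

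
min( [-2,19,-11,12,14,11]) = -11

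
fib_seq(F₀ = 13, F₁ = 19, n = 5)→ [13, 19, 32, 51, 83]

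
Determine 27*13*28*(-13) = -127764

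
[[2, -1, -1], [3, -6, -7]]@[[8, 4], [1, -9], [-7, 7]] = [[22, 10], [67, 17]]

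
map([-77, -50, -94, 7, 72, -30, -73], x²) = (-77)²=5929, (-50)²=2500, (-94)²=8836, (7)²=49, (72)²=5184, (-30)²=900, (-73)²=5329
= [5929, 2500, 8836, 49, 5184, 900, 5329]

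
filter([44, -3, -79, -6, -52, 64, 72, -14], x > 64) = keep x where x > 64: 44✗, -3✗, -79✗, -6✗, -52✗, 64✗, 72✓, -14✗
= [72]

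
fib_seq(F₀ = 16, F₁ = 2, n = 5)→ F_2 = F_1 + F_0 = 18
F_3 = F_2 + F_1 = 20
F_4 = F_3 + F_2 = 38
= [16, 2, 18, 20, 38]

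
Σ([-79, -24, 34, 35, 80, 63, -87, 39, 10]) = (-79) + (-24) + 34 + 35 + 80 + 63 + (-87) + 39 + 10
= 71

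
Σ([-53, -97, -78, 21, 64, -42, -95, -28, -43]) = (-53) + (-97) + (-78) + 21 + 64 + (-42) + (-95) + (-28) + (-43)
= -351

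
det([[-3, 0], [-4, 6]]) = -18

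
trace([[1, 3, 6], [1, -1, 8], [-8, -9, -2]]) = -2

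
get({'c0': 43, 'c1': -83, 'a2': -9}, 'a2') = -9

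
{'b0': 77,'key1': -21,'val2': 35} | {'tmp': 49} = {'b0': 77, 'key1': -21, 'val2': 35, 'tmp': 49}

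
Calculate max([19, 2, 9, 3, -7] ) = 19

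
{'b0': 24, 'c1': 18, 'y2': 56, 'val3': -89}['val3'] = -89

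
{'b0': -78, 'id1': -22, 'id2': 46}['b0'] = -78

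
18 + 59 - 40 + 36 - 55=18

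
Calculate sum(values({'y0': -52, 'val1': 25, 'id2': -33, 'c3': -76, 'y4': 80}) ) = (-52) + 25 + (-33) + (-76) + 80
= -56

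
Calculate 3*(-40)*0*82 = 0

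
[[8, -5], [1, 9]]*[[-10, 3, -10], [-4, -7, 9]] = [[-60, 59, -125], [-46, -60, 71]]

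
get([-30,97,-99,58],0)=-30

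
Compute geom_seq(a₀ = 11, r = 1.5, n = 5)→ [11.0, 16.5, 24.75, 37.125, 55.6875]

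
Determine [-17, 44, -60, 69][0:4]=[-17, 44, -60, 69]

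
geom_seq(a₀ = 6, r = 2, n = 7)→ a_0 = 6*2^0 = 6
a_1 = 6*2^1 = 12
a_2 = 6*2^2 = 24
...
= [6, 12, 24, 48, 96, 192, 384]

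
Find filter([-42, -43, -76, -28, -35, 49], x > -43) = keep x where x > -43: -42✓, -43✗, -76✗, -28✓, -35✓, 49✓
= [-42, -28, -35, 49]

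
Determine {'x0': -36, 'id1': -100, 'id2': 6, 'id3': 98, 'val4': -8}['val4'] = -8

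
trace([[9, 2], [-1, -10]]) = -1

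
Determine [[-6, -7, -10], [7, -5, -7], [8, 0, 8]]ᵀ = [[-6, 7, 8], [-7, -5, 0], [-10, -7, 8]]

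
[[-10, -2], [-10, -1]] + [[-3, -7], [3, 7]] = [[-13, -9], [-7, 6]]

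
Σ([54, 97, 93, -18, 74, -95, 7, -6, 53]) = 259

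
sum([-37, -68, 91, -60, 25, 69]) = (-37) + (-68) + 91 + (-60) + 25 + 69
= 20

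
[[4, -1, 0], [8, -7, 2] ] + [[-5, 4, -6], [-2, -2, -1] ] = [[-1, 3, -6], [6, -9, 1]]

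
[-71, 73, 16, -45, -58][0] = -71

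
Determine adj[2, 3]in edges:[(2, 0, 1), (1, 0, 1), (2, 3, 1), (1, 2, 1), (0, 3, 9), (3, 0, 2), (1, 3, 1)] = 1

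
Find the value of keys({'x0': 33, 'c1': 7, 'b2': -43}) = ['x0', 'c1', 'b2']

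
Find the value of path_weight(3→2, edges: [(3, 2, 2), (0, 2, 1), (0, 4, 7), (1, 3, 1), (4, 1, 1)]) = w(3→2)=2
= 2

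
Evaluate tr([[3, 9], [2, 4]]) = 7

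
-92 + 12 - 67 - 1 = -148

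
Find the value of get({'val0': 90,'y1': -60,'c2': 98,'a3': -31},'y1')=-60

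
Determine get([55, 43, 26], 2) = 26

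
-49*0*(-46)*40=0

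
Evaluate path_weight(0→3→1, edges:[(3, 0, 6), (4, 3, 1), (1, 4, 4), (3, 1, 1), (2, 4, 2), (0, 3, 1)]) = 2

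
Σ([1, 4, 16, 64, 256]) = 1 + 4 + 16 + 64 + 256
= 341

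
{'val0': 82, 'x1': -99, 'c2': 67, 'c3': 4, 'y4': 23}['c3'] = 4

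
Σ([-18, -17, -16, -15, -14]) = (-18) + (-17) + (-16) + (-15) + (-14)
= -80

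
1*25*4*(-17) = -1700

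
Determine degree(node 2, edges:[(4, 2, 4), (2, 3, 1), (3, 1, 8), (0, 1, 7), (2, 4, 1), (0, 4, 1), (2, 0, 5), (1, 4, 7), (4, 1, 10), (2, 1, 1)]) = incident: (4,2), (2,3), (2,4), (2,0), (2,1)
= 5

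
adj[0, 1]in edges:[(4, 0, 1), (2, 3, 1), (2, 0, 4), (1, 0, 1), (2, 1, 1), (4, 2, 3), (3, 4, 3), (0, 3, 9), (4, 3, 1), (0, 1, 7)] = 7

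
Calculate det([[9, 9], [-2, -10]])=-72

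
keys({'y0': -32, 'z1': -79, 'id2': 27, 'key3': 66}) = ['y0', 'z1', 'id2', 'key3']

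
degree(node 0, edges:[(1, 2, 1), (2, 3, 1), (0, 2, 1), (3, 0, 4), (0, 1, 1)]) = 3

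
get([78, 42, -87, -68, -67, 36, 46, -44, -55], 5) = 36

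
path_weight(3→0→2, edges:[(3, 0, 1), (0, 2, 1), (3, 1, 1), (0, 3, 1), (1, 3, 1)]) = 2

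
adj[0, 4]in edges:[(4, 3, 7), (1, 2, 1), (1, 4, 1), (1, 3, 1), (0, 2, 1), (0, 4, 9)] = 9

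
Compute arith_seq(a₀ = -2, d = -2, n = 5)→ [-2, -4, -6, -8, -10]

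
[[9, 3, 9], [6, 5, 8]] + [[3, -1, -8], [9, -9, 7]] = [[12, 2, 1], [15, -4, 15]]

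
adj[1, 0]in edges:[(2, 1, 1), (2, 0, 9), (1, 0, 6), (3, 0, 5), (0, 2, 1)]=6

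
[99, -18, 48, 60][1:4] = [-18, 48, 60]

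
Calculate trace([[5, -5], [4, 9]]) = diagonal: 5 + 9
= 14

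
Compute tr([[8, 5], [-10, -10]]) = diagonal: 8 + (-10)
= -2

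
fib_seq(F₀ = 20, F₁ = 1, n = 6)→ [20, 1, 21, 22, 43, 65]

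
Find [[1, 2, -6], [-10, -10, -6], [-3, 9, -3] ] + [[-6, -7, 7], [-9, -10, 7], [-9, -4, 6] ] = [[-5, -5, 1], [-19, -20, 1], [-12, 5, 3]]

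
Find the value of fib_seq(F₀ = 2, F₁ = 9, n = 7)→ [2, 9, 11, 20, 31, 51, 82]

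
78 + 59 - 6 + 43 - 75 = 99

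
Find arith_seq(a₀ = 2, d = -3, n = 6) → [2, -1, -4, -7, -10, -13]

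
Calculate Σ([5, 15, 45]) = 65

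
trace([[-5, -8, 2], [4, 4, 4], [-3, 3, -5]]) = -6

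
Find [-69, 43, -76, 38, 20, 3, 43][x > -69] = keep x where x > -69: -69✗, 43✓, -76✗, 38✓, 20✓, 3✓, 43✓
= [43, 38, 20, 3, 43]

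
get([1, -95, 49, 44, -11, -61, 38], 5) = -61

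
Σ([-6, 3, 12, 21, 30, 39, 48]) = 147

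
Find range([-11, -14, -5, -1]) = 13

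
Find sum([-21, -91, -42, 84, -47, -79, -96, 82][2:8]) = -98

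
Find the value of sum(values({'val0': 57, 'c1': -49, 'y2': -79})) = 57 + (-49) + (-79)
= -71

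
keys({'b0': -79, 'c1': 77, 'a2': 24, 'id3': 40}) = ['b0', 'c1', 'a2', 'id3']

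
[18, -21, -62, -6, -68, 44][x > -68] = keep x where x > -68: 18✓, -21✓, -62✓, -6✓, -68✗, 44✓
= [18, -21, -62, -6, 44]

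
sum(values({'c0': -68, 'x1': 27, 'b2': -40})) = (-68) + 27 + (-40)
= -81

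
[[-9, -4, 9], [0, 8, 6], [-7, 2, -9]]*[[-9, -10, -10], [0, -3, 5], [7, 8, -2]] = C[0][0] = (-9)*(-9) + (-4)*(0) + (9)*(7) = 144
C[0][1] = (-9)*(-10) + (-4)*(-3) + (9)*(8) = 174
C[0][2] = (-9)*(-10) + (-4)*(5) + (9)*(-2) = 52
C[1][0] = (0)*(-9) + (8)*(0) + (6)*(7) = 42
C[1][1] = (0)*(-10) + (8)*(-3) + (6)*(8) = 24
C[1][2] = (0)*(-10) + (8)*(5) + (6)*(-2) = 28
... (3 more cells)
= [[144, 174, 52], [42, 24, 28], [0, -8, 98]]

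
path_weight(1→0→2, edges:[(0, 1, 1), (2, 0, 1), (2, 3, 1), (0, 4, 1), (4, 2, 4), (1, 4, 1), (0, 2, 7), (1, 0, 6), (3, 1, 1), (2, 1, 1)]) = 13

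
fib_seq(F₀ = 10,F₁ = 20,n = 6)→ [10, 20, 30, 50, 80, 130]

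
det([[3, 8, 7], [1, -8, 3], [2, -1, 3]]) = (1)*(3)*det([[-8, 3], [-1, 3]]) + (-1)*(8)*det([[1, 3], [2, 3]]) + (1)*(7)*det([[1, -8], [2, -1]])
= -63 + 24 + 105
= 66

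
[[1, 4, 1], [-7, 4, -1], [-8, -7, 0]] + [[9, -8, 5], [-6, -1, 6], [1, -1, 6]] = [[10, -4, 6], [-13, 3, 5], [-7, -8, 6]]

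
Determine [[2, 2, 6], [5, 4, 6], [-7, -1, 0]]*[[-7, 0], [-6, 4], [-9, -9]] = [[-80, -46], [-113, -38], [55, -4]]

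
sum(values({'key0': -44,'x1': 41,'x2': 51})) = 48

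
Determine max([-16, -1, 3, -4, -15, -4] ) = 3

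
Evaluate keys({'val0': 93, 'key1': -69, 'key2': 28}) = ['val0', 'key1', 'key2']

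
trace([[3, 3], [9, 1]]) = 4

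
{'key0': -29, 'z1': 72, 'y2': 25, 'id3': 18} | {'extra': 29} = {'key0': -29, 'z1': 72, 'y2': 25, 'id3': 18, 'extra': 29}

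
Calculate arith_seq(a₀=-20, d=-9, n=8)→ [-20, -29, -38, -47, -56, -65, -74, -83]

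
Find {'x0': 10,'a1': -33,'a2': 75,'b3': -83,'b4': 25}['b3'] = -83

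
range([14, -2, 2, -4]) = 18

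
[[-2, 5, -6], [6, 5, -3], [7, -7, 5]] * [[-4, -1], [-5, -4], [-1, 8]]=[[-11, -66], [-46, -50], [2, 61]]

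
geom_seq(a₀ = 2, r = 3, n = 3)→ a_0 = 2*3^0 = 2
a_1 = 2*3^1 = 6
a_2 = 2*3^2 = 18
= [2, 6, 18]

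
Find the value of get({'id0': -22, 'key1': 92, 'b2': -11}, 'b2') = -11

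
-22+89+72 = 139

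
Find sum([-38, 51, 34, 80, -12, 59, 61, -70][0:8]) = 165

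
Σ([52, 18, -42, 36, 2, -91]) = 52 + 18 + (-42) + 36 + 2 + (-91)
= -25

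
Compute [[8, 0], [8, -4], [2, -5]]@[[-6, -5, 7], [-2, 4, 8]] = [[-48, -40, 56], [-40, -56, 24], [-2, -30, -26]]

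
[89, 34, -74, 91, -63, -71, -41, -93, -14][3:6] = [91, -63, -71]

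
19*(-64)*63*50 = -3830400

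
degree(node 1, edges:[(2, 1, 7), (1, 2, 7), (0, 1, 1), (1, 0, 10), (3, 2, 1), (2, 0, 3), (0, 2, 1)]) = incident: (2,1), (1,2), (0,1), (1,0)
= 4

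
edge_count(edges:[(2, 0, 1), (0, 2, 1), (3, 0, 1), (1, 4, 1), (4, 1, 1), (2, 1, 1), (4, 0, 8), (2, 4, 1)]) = 8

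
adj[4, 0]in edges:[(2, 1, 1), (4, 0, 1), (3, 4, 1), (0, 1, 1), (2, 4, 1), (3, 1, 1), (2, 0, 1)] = 1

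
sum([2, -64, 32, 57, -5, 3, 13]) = 2 + (-64) + 32 + 57 + (-5) + 3 + 13
= 38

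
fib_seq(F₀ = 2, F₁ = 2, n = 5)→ F_2 = F_1 + F_0 = 4
F_3 = F_2 + F_1 = 6
F_4 = F_3 + F_2 = 10
= [2, 2, 4, 6, 10]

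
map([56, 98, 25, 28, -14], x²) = [3136, 9604, 625, 784, 196]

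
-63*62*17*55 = -3652110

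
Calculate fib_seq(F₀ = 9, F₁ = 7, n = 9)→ F_2 = F_1 + F_0 = 16
F_3 = F_2 + F_1 = 23
F_4 = F_3 + F_2 = 39
...
= [9, 7, 16, 23, 39, 62, 101, 163, 264]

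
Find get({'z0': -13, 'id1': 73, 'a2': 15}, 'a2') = 15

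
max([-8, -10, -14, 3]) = 3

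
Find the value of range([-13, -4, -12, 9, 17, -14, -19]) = 36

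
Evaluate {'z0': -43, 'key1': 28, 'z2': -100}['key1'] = 28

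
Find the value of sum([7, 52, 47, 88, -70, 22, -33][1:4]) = 187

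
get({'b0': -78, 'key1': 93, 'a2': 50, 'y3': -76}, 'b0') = -78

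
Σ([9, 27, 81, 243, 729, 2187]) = 9 + 27 + 81 + 243 + 729 + 2187
= 3276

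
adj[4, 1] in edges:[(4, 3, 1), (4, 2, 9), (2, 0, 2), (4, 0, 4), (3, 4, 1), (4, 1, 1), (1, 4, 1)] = 1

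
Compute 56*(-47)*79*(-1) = 207928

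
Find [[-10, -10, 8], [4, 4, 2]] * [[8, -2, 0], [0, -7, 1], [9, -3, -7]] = [[-8, 66, -66], [50, -42, -10]]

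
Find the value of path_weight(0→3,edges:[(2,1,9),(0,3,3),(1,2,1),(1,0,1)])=3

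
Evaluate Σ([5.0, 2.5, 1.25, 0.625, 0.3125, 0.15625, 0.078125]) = 9.921875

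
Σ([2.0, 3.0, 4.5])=9.5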